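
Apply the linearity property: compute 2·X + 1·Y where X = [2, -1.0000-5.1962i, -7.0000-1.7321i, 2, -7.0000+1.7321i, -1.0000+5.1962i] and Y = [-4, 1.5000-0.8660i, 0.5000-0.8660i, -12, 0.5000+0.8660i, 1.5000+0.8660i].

By linearity: DFT(2x + 1y) = 2·DFT(x) + 1·DFT(y)
= 2·[2, -1.0000-5.1962i, -7.0000-1.7321i, 2, -7.0000+1.7321i, -1.0000+5.1962i] + 1·[-4, 1.5000-0.8660i, 0.5000-0.8660i, -12, 0.5000+0.8660i, 1.5000+0.8660i]

Computing element-wise:
Z[0] = 2·(2) + 1·(-4) = 0
Z[1] = 2·(-1.0000-5.1962i) + 1·(1.5000-0.8660i) = -0.5000-11.2584i
Z[2] = 2·(-7.0000-1.7321i) + 1·(0.5000-0.8660i) = -13.5000-4.3302i
Z[3] = 2·(2) + 1·(-12) = -8
Z[4] = 2·(-7.0000+1.7321i) + 1·(0.5000+0.8660i) = -13.5000+4.3302i
Z[5] = 2·(-1.0000+5.1962i) + 1·(1.5000+0.8660i) = -0.5000+11.2584i

DFT(2x + 1y) = 2·X + 1·Y = [0, -0.5000-11.2584i, -13.5000-4.3302i, -8, -13.5000+4.3302i, -0.5000+11.2584i]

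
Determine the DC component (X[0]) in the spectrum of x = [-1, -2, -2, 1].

X[0] = Σ(n=0 to 3) x[n] · ω_4^0 = Σ x[n]
= (-1) + (-2) + (-2) + (1)

X[0] = -4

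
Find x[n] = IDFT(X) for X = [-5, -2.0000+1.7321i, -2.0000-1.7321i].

x[n] = (1/3) Σ(k=0 to 2) X[k] · e^(2πikn/3)

Computing each x[n]:
x[0] = -3
x[1] = -2
x[2] = 0

x = [-3, -2, 0]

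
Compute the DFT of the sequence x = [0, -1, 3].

X[k] = Σ(n=0 to 2) x[n] · ω_3^(nk)
where ω_3 = e^(-2πi/3)

Computing each X[k]:
X[0] = 2
X[1] = -1.0000+3.4641i
X[2] = -1.0000-3.4641i

X = [2, -1.0000+3.4641i, -1.0000-3.4641i]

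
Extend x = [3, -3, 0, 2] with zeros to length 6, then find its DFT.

Original 4-point DFT: [2, 3+5i, 4, 3-5i]
Zero-padded 6-point DFT provides frequency interpolation.

DFT_6([x, 0, ...]) = [2, -0.5000+2.5981i, 6.5000+2.5981i, 4, 6.5000-2.5981i, -0.5000-2.5981i]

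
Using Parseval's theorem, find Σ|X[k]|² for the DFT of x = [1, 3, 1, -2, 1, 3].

Parseval: Σ|x[n]|² = (1/N)Σ|X[k]|², so Σ|X[k]|² = N·Σ|x[n]|² = 6·25.0000

Σ|X[k]|² = N·Σ|x[n]|² = 6·25.0000 = 150.0000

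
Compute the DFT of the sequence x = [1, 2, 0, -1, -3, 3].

X[k] = Σ(n=0 to 5) x[n] · ω_6^(nk)
where ω_6 = e^(-2πi/6)

Computing each X[k]:
X[0] = 2
X[1] = 6.0000-1.7321i
X[2] = -1.0000+3.4641i
X[3] = -6
X[4] = -1.0000-3.4641i
X[5] = 6.0000+1.7321i

X = [2, 6.0000-1.7321i, -1.0000+3.4641i, -6, -1.0000-3.4641i, 6.0000+1.7321i]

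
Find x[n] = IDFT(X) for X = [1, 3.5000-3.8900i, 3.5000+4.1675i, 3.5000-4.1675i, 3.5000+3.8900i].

x[n] = (1/5) Σ(k=0 to 4) X[k] · e^(2πikn/5)

Computing each x[n]:
x[0] = 3
x[1] = 0
x[2] = 2
x[3] = -3
x[4] = -1

x = [3, 0, 2, -3, -1]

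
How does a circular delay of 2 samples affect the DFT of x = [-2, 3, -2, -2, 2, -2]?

Time shift by 2: X_shifted[k] = ω_6^(2k) · X[k]
Shifted x = [2, -2, -2, 3, -2, -2]

DFT(x[n-2]) = [-3, -1, 9, -1, 9, -1]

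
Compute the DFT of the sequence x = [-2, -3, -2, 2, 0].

X[k] = Σ(n=0 to 4) x[n] · ω_5^(nk)
where ω_5 = e^(-2πi/5)

Computing each X[k]:
X[0] = -5
X[1] = -2.9271+5.2043i
X[2] = 0.4271-2.0409i
X[3] = 0.4271+2.0409i
X[4] = -2.9271-5.2043i

X = [-5, -2.9271+5.2043i, 0.4271-2.0409i, 0.4271+2.0409i, -2.9271-5.2043i]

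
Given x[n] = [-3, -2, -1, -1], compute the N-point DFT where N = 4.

X[k] = Σ(n=0 to 3) x[n] · ω_4^(nk)
where ω_4 = e^(-2πi/4)

Computing each X[k]:
X[0] = -7
X[1] = -2+1i
X[2] = -1
X[3] = -2-1i

X = [-7, -2+1i, -1, -2-1i]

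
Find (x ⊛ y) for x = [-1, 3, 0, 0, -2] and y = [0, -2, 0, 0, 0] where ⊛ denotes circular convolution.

(x ⊛ y)[n] = Σ(m=0 to 4) x[m] · y[(n-m) mod 5]

Computing each output sample:
(x ⊛ y)[0] = 4
(x ⊛ y)[1] = 2
(x ⊛ y)[2] = -6
(x ⊛ y)[3] = 0
(x ⊛ y)[4] = 0

x ⊛ y = [4, 2, -6, 0, 0]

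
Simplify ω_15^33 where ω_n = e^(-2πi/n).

Since ω_15^15 = 1, powers reduce modulo 15.
33 mod 15 = 3
So ω_15^33 = ω_15^3 = e^(-2πi·3/15)

ω_15^33 = ω_15^3 = 0.3090-0.9511i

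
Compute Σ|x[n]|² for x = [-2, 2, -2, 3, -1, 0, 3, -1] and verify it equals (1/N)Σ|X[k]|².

Time domain:
Σ|x[n]|² = |-2|² + |2|² + |-2|² + |3|² + |-1|² + |0|² + |3|² + |-1|² = 32.0000

Frequency domain:
(1/8)Σ|X[k]|² = (1/8)(|2|² + |-2.4142+0.7574i|² + |-4|² + |0.4142-9.2426i|² + |-6|² + |0.4142+9.2426i|² + |-4|² + |-2.4142-0.7574i|²) = (1/8)·256.0000 = 32.0000

Both sides agree, confirming Parseval's theorem.

Σ|x[n]|² = (1/N)Σ|X[k]|² = 32.0000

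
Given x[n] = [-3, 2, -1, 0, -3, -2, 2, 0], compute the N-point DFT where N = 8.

X[k] = Σ(n=0 to 7) x[n] · ω_8^(nk)
where ω_8 = e^(-2πi/8)

Computing each X[k]:
X[0] = -5
X[1] = 2.8284+0.1716i
X[2] = -7
X[3] = -2.8284-5.8284i
X[4] = -5
X[5] = -2.8284+5.8284i
X[6] = -7
X[7] = 2.8284-0.1716i

X = [-5, 2.8284+0.1716i, -7, -2.8284-5.8284i, -5, -2.8284+5.8284i, -7, 2.8284-0.1716i]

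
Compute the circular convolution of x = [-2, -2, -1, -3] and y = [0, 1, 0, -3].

(x ⊛ y)[n] = Σ(m=0 to 3) x[m] · y[(n-m) mod 4]

Computing each output sample:
(x ⊛ y)[0] = 3
(x ⊛ y)[1] = 1
(x ⊛ y)[2] = 7
(x ⊛ y)[3] = 5

x ⊛ y = [3, 1, 7, 5]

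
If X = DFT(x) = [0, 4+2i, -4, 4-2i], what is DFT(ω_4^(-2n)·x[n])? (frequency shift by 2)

Modulation property: DFT(ω_4^(-2n)·x[n]) = X[(k-2) mod 4], so circularly shift X by 2 positions.

X[k-2] = [-4, 4-2i, 0, 4+2i]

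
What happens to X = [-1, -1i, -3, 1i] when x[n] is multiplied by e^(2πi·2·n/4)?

Modulation property: DFT(ω_4^(-2n)·x[n]) = X[(k-2) mod 4], so circularly shift X by 2 positions.

X[k-2] = [-3, 1i, -1, -1i]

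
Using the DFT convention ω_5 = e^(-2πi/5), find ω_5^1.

ω_5^1 = e^(-2πi·1/5)
= cos(-2π·1/5) + i·sin(-2π·1/5)
= cos(-2π/5) + i·sin(-2π/5)

ω_5^1 = cos(-2π/5) + i·sin(-2π/5) = 0.3090-0.9511i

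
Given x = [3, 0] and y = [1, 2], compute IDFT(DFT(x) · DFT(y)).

(x ⊛ y)[n] = Σ(m=0 to 1) x[m] · y[(n-m) mod 2]

Computing each output sample:
(x ⊛ y)[0] = 3
(x ⊛ y)[1] = 6

x ⊛ y = [3, 6]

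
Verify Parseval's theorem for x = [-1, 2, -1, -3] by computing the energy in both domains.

Time domain:
Σ|x[n]|² = |-1|² + |2|² + |-1|² + |-3|² = 15.0000

Frequency domain:
(1/4)Σ|X[k]|² = (1/4)(|-3|² + |-5i|² + |-1|² + |5i|²) = (1/4)·60.0000 = 15.0000

Both sides agree, confirming Parseval's theorem.

Σ|x[n]|² = (1/N)Σ|X[k]|² = 15.0000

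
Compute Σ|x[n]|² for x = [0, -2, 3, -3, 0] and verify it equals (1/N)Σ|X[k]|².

Time domain:
Σ|x[n]|² = |0|² + |-2|² + |3|² + |-3|² + |0|² = 22.0000

Frequency domain:
(1/5)Σ|X[k]|² = (1/5)(|-2|² + |-0.6180-1.6246i|² + |1.6180+6.8819i|² + |1.6180-6.8819i|² + |-0.6180+1.6246i|²) = (1/5)·110.0000 = 22.0000

Both sides agree, confirming Parseval's theorem.

Σ|x[n]|² = (1/N)Σ|X[k]|² = 22.0000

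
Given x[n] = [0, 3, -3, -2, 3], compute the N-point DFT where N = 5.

X[k] = Σ(n=0 to 4) x[n] · ω_5^(nk)
where ω_5 = e^(-2πi/5)

Computing each X[k]:
X[0] = 1
X[1] = 5.8992+0.5878i
X[2] = -6.3992-0.9511i
X[3] = -6.3992+0.9511i
X[4] = 5.8992-0.5878i

X = [1, 5.8992+0.5878i, -6.3992-0.9511i, -6.3992+0.9511i, 5.8992-0.5878i]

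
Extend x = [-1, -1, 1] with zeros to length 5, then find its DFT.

Original 3-point DFT: [-1, -1.0000+1.7321i, -1.0000-1.7321i]
Zero-padded 5-point DFT provides frequency interpolation.

DFT_5([x, 0, ...]) = [-1, -2.1180+0.3633i, 0.1180+1.5388i, 0.1180-1.5388i, -2.1180-0.3633i]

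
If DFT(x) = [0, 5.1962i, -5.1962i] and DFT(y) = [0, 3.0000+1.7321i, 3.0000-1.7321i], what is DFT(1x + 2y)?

By linearity: DFT(1x + 2y) = 1·DFT(x) + 2·DFT(y)
= 1·[0, 5.1962i, -5.1962i] + 2·[0, 3.0000+1.7321i, 3.0000-1.7321i]

Computing element-wise:
Z[0] = 1·(0) + 2·(0) = 0
Z[1] = 1·(5.1962i) + 2·(3.0000+1.7321i) = 6.0000+8.6604i
Z[2] = 1·(-5.1962i) + 2·(3.0000-1.7321i) = 6.0000-8.6604i

DFT(1x + 2y) = 1·X + 2·Y = [0, 6.0000+8.6604i, 6.0000-8.6604i]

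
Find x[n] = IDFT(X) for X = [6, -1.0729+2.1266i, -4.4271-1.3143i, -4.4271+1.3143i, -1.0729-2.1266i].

x[n] = (1/5) Σ(k=0 to 4) X[k] · e^(2πikn/5)

Computing each x[n]:
x[0] = -1
x[1] = 2
x[2] = 0
x[3] = 2
x[4] = 3

x = [-1, 2, 0, 2, 3]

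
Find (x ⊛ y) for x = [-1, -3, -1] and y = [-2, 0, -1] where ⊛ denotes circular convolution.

(x ⊛ y)[n] = Σ(m=0 to 2) x[m] · y[(n-m) mod 3]

Computing each output sample:
(x ⊛ y)[0] = 5
(x ⊛ y)[1] = 7
(x ⊛ y)[2] = 3

x ⊛ y = [5, 7, 3]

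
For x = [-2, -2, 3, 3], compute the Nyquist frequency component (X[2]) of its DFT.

X[2] = Σ(n=0 to 3) x[n] · ω_4^(2n) where ω_4 = e^(-2πi/4)
= (-2)·ω_4^0 + (-2)·ω_4^2 + (3)·ω_4^4 + (3)·ω_4^6

X[2] = 0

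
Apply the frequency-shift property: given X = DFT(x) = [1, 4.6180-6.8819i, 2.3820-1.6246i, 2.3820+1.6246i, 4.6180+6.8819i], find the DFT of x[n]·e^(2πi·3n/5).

Modulation property: DFT(ω_5^(-3n)·x[n]) = X[(k-3) mod 5], so circularly shift X by 3 positions.

X[k-3] = [2.3820-1.6246i, 2.3820+1.6246i, 4.6180+6.8819i, 1, 4.6180-6.8819i]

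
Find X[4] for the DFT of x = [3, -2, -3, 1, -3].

X[4] = Σ(n=0 to 4) x[n] · ω_5^(4n) where ω_5 = e^(-2πi/5)
= (3)·ω_5^0 + (-2)·ω_5^4 + (-3)·ω_5^8 + (1)·ω_5^12 + (-3)·ω_5^16

X[4] = 3.0729-1.4001i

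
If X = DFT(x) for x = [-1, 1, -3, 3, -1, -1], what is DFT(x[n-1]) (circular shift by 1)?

Time shift by 1: X_shifted[k] = ω_6^(1k) · X[k]
Shifted x = [-1, -1, 1, -3, 3, -1]

DFT(x[n-1]) = [-2, -1.0000+1.7321i, -5.0000-1.7321i, 8, -5.0000+1.7321i, -1.0000-1.7321i]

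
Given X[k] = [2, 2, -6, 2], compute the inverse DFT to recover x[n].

x[n] = (1/4) Σ(k=0 to 3) X[k] · e^(2πikn/4)

Computing each x[n]:
x[0] = 0
x[1] = 2
x[2] = -2
x[3] = 2

x = [0, 2, -2, 2]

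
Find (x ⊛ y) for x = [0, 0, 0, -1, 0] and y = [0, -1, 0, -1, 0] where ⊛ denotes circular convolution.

(x ⊛ y)[n] = Σ(m=0 to 4) x[m] · y[(n-m) mod 5]

Computing each output sample:
(x ⊛ y)[0] = 0
(x ⊛ y)[1] = 1
(x ⊛ y)[2] = 0
(x ⊛ y)[3] = 0
(x ⊛ y)[4] = 1

x ⊛ y = [0, 1, 0, 0, 1]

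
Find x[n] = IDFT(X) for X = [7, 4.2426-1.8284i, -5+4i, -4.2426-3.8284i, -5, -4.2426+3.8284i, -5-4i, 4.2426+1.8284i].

x[n] = (1/8) Σ(k=0 to 7) X[k] · e^(2πikn/8)

Computing each x[n]:
x[0] = -1
x[1] = 3
x[2] = 1
x[3] = 2
x[4] = -1
x[5] = -2
x[6] = 2
x[7] = 3

x = [-1, 3, 1, 2, -1, -2, 2, 3]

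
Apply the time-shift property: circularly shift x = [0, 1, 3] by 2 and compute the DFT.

Time shift by 2: X_shifted[k] = ω_3^(2k) · X[k]
Shifted x = [1, 3, 0]

DFT(x[n-2]) = [4, -0.5000-2.5981i, -0.5000+2.5981i]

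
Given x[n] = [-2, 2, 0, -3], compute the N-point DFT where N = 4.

X[k] = Σ(n=0 to 3) x[n] · ω_4^(nk)
where ω_4 = e^(-2πi/4)

Computing each X[k]:
X[0] = -3
X[1] = -2-5i
X[2] = -1
X[3] = -2+5i

X = [-3, -2-5i, -1, -2+5i]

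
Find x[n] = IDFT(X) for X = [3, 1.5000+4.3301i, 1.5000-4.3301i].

x[n] = (1/3) Σ(k=0 to 2) X[k] · e^(2πikn/3)

Computing each x[n]:
x[0] = 2
x[1] = -2
x[2] = 3

x = [2, -2, 3]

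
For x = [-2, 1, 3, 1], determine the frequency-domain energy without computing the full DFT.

Parseval: Σ|x[n]|² = (1/N)Σ|X[k]|², so Σ|X[k]|² = N·Σ|x[n]|² = 4·15.0000

Σ|X[k]|² = N·Σ|x[n]|² = 4·15.0000 = 60.0000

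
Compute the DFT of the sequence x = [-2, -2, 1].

X[k] = Σ(n=0 to 2) x[n] · ω_3^(nk)
where ω_3 = e^(-2πi/3)

Computing each X[k]:
X[0] = -3
X[1] = -1.5000+2.5981i
X[2] = -1.5000-2.5981i

X = [-3, -1.5000+2.5981i, -1.5000-2.5981i]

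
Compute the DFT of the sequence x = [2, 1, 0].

X[k] = Σ(n=0 to 2) x[n] · ω_3^(nk)
where ω_3 = e^(-2πi/3)

Computing each X[k]:
X[0] = 3
X[1] = 1.5000-0.8660i
X[2] = 1.5000+0.8660i

X = [3, 1.5000-0.8660i, 1.5000+0.8660i]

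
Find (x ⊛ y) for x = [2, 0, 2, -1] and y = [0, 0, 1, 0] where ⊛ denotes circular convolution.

(x ⊛ y)[n] = Σ(m=0 to 3) x[m] · y[(n-m) mod 4]

Computing each output sample:
(x ⊛ y)[0] = 2
(x ⊛ y)[1] = -1
(x ⊛ y)[2] = 2
(x ⊛ y)[3] = 0

x ⊛ y = [2, -1, 2, 0]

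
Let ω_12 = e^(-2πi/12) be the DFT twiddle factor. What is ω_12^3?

ω_12^3 = e^(-2πi·3/12)
= cos(-2π·3/12) + i·sin(-2π·3/12)
= cos(-6π/12) + i·sin(-6π/12)

ω_12^3 = cos(-6π/12) + i·sin(-6π/12) = -1i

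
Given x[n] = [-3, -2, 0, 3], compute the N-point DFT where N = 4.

X[k] = Σ(n=0 to 3) x[n] · ω_4^(nk)
where ω_4 = e^(-2πi/4)

Computing each X[k]:
X[0] = -2
X[1] = -3+5i
X[2] = -4
X[3] = -3-5i

X = [-2, -3+5i, -4, -3-5i]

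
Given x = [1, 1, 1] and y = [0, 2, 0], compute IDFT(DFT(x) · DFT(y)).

(x ⊛ y)[n] = Σ(m=0 to 2) x[m] · y[(n-m) mod 3]

Computing each output sample:
(x ⊛ y)[0] = 2
(x ⊛ y)[1] = 2
(x ⊛ y)[2] = 2

x ⊛ y = [2, 2, 2]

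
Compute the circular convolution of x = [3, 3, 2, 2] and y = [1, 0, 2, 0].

(x ⊛ y)[n] = Σ(m=0 to 3) x[m] · y[(n-m) mod 4]

Computing each output sample:
(x ⊛ y)[0] = 7
(x ⊛ y)[1] = 7
(x ⊛ y)[2] = 8
(x ⊛ y)[3] = 8

x ⊛ y = [7, 7, 8, 8]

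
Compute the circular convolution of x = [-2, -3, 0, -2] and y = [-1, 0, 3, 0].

(x ⊛ y)[n] = Σ(m=0 to 3) x[m] · y[(n-m) mod 4]

Computing each output sample:
(x ⊛ y)[0] = 2
(x ⊛ y)[1] = -3
(x ⊛ y)[2] = -6
(x ⊛ y)[3] = -7

x ⊛ y = [2, -3, -6, -7]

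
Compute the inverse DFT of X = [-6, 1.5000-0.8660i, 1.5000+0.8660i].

x[n] = (1/3) Σ(k=0 to 2) X[k] · e^(2πikn/3)

Computing each x[n]:
x[0] = -1
x[1] = -2
x[2] = -3

x = [-1, -2, -3]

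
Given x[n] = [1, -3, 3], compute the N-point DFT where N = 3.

X[k] = Σ(n=0 to 2) x[n] · ω_3^(nk)
where ω_3 = e^(-2πi/3)

Computing each X[k]:
X[0] = 1
X[1] = 1.0000+5.1962i
X[2] = 1.0000-5.1962i

X = [1, 1.0000+5.1962i, 1.0000-5.1962i]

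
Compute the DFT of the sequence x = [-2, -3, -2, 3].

X[k] = Σ(n=0 to 3) x[n] · ω_4^(nk)
where ω_4 = e^(-2πi/4)

Computing each X[k]:
X[0] = -4
X[1] = 6i
X[2] = -4
X[3] = -6i

X = [-4, 6i, -4, -6i]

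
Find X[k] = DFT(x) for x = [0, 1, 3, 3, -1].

X[k] = Σ(n=0 to 4) x[n] · ω_5^(nk)
where ω_5 = e^(-2πi/5)

Computing each X[k]:
X[0] = 6
X[1] = -4.8541-1.9021i
X[2] = 1.8541-1.1756i
X[3] = 1.8541+1.1756i
X[4] = -4.8541+1.9021i

X = [6, -4.8541-1.9021i, 1.8541-1.1756i, 1.8541+1.1756i, -4.8541+1.9021i]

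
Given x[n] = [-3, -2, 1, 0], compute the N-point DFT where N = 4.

X[k] = Σ(n=0 to 3) x[n] · ω_4^(nk)
where ω_4 = e^(-2πi/4)

Computing each X[k]:
X[0] = -4
X[1] = -4+2i
X[2] = 0
X[3] = -4-2i

X = [-4, -4+2i, 0, -4-2i]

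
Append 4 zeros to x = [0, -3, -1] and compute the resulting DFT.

Original 3-point DFT: [-4, 2.0000+1.7321i, 2.0000-1.7321i]
Zero-padded 7-point DFT provides frequency interpolation.

DFT_7([x, 0, ...]) = [-4, -1.6479+3.3204i, 1.5685+2.4909i, 2.0794+0.5198i, 2.0794-0.5198i, 1.5685-2.4909i, -1.6479-3.3204i]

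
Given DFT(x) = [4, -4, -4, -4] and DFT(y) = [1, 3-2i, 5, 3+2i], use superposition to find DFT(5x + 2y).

By linearity: DFT(5x + 2y) = 5·DFT(x) + 2·DFT(y)
= 5·[4, -4, -4, -4] + 2·[1, 3-2i, 5, 3+2i]

Computing element-wise:
Z[0] = 5·(4) + 2·(1) = 22
Z[1] = 5·(-4) + 2·(3-2i) = -14-4i
Z[2] = 5·(-4) + 2·(5) = -10
Z[3] = 5·(-4) + 2·(3+2i) = -14+4i

DFT(5x + 2y) = 5·X + 2·Y = [22, -14-4i, -10, -14+4i]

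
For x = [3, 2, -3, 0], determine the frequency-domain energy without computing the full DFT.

Parseval: Σ|x[n]|² = (1/N)Σ|X[k]|², so Σ|X[k]|² = N·Σ|x[n]|² = 4·22.0000

Σ|X[k]|² = N·Σ|x[n]|² = 4·22.0000 = 88.0000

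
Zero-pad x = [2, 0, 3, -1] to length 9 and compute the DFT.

Original 4-point DFT: [4, -1-1i, 6, -1+1i]
Zero-padded 9-point DFT provides frequency interpolation.

DFT_9([x, 0, ...]) = [4, 3.0209-2.0884i, -0.3191-1.8921i, -0.5000+2.5981i, 4.7981+2.7944i, 4.7981-2.7944i, -0.5000-2.5981i, -0.3191+1.8921i, 3.0209+2.0884i]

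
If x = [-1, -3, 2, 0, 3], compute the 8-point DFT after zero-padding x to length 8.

Original 5-point DFT: [1, -2.6180+4.5308i, -0.3820+5.4288i, -0.3820-5.4288i, -2.6180-4.5308i]
Zero-padded 8-point DFT provides frequency interpolation.

DFT_8([x, 0, ...]) = [1, -6.1213+0.1213i, 3i, -1.8787+4.1213i, 7, -1.8787-4.1213i, -3i, -6.1213-0.1213i]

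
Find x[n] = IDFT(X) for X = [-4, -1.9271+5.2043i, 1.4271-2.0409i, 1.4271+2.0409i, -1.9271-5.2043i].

x[n] = (1/5) Σ(k=0 to 4) X[k] · e^(2πikn/5)

Computing each x[n]:
x[0] = -1
x[1] = -3
x[2] = -2
x[3] = 2
x[4] = 0

x = [-1, -3, -2, 2, 0]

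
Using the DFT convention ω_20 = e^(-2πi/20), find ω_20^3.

ω_20^3 = e^(-2πi·3/20)
= cos(-2π·3/20) + i·sin(-2π·3/20)
= cos(-6π/20) + i·sin(-6π/20)

ω_20^3 = cos(-6π/20) + i·sin(-6π/20) = 0.5878-0.8090i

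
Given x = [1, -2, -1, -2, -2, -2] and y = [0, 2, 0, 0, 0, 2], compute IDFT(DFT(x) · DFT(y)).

(x ⊛ y)[n] = Σ(m=0 to 5) x[m] · y[(n-m) mod 6]

Computing each output sample:
(x ⊛ y)[0] = -8
(x ⊛ y)[1] = 0
(x ⊛ y)[2] = -8
(x ⊛ y)[3] = -6
(x ⊛ y)[4] = -8
(x ⊛ y)[5] = -2

x ⊛ y = [-8, 0, -8, -6, -8, -2]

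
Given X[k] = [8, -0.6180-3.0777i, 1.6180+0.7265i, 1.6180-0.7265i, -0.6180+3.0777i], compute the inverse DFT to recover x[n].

x[n] = (1/5) Σ(k=0 to 4) X[k] · e^(2πikn/5)

Computing each x[n]:
x[0] = 2
x[1] = 2
x[2] = 3
x[3] = 1
x[4] = 0

x = [2, 2, 3, 1, 0]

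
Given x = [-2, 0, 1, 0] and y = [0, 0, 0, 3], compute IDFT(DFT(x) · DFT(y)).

(x ⊛ y)[n] = Σ(m=0 to 3) x[m] · y[(n-m) mod 4]

Computing each output sample:
(x ⊛ y)[0] = 0
(x ⊛ y)[1] = 3
(x ⊛ y)[2] = 0
(x ⊛ y)[3] = -6

x ⊛ y = [0, 3, 0, -6]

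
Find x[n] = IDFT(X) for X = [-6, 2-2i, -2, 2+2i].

x[n] = (1/4) Σ(k=0 to 3) X[k] · e^(2πikn/4)

Computing each x[n]:
x[0] = -1
x[1] = 0
x[2] = -3
x[3] = -2

x = [-1, 0, -3, -2]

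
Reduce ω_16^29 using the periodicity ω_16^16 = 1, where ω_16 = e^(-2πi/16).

Since ω_16^16 = 1, powers reduce modulo 16.
29 mod 16 = 13
So ω_16^29 = ω_16^13 = e^(-2πi·13/16)

ω_16^29 = ω_16^13 = 0.3827+0.9239i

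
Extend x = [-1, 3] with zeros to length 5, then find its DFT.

Original 2-point DFT: [2, -4]
Zero-padded 5-point DFT provides frequency interpolation.

DFT_5([x, 0, ...]) = [2, -0.0729-2.8532i, -3.4271-1.7634i, -3.4271+1.7634i, -0.0729+2.8532i]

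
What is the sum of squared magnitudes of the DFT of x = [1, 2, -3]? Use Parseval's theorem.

Parseval: Σ|x[n]|² = (1/N)Σ|X[k]|², so Σ|X[k]|² = N·Σ|x[n]|² = 3·14.0000

Σ|X[k]|² = N·Σ|x[n]|² = 3·14.0000 = 42.0000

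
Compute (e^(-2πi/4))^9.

Since ω_4^4 = 1, powers reduce modulo 4.
9 mod 4 = 1
So ω_4^9 = ω_4^1 = e^(-2πi·1/4)

ω_4^9 = ω_4^1 = -1i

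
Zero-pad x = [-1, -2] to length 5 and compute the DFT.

Original 2-point DFT: [-3, 1]
Zero-padded 5-point DFT provides frequency interpolation.

DFT_5([x, 0, ...]) = [-3, -1.6180+1.9021i, 0.6180+1.1756i, 0.6180-1.1756i, -1.6180-1.9021i]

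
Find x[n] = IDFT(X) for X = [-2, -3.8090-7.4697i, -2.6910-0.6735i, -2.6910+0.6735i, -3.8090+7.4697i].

x[n] = (1/5) Σ(k=0 to 4) X[k] · e^(2πikn/5)

Computing each x[n]:
x[0] = -3
x[1] = 3
x[2] = 2
x[3] = -1
x[4] = -3

x = [-3, 3, 2, -1, -3]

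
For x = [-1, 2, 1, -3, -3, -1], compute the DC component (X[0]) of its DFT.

X[0] = Σ(n=0 to 5) x[n] · ω_6^0 = Σ x[n]
= (-1) + (2) + (1) + (-3) + (-3) + (-1)

X[0] = -5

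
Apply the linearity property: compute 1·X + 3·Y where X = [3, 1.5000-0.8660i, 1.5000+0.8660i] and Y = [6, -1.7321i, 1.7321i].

By linearity: DFT(1x + 3y) = 1·DFT(x) + 3·DFT(y)
= 1·[3, 1.5000-0.8660i, 1.5000+0.8660i] + 3·[6, -1.7321i, 1.7321i]

Computing element-wise:
Z[0] = 1·(3) + 3·(6) = 21
Z[1] = 1·(1.5000-0.8660i) + 3·(-1.7321i) = 1.5000-6.0623i
Z[2] = 1·(1.5000+0.8660i) + 3·(1.7321i) = 1.5000+6.0623i

DFT(1x + 3y) = 1·X + 3·Y = [21, 1.5000-6.0623i, 1.5000+6.0623i]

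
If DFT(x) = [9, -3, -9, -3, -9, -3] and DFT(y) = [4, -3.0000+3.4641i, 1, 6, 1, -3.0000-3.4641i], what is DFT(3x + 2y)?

By linearity: DFT(3x + 2y) = 3·DFT(x) + 2·DFT(y)
= 3·[9, -3, -9, -3, -9, -3] + 2·[4, -3.0000+3.4641i, 1, 6, 1, -3.0000-3.4641i]

Computing element-wise:
Z[0] = 3·(9) + 2·(4) = 35
Z[1] = 3·(-3) + 2·(-3.0000+3.4641i) = -15.0000+6.9282i
Z[2] = 3·(-9) + 2·(1) = -25
Z[3] = 3·(-3) + 2·(6) = 3
Z[4] = 3·(-9) + 2·(1) = -25
Z[5] = 3·(-3) + 2·(-3.0000-3.4641i) = -15.0000-6.9282i

DFT(3x + 2y) = 3·X + 2·Y = [35, -15.0000+6.9282i, -25, 3, -25, -15.0000-6.9282i]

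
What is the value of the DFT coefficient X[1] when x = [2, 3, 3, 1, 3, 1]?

X[1] = Σ(n=0 to 5) x[n] · ω_6^(1n) where ω_6 = e^(-2πi/6)
= (2)·ω_6^0 + (3)·ω_6^1 + (3)·ω_6^2 + (1)·ω_6^3 + (3)·ω_6^4 + (1)·ω_6^5

X[1] = -1.7321i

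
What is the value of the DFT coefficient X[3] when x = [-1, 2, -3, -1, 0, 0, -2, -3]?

X[3] = Σ(n=0 to 7) x[n] · ω_8^(3n) where ω_8 = e^(-2πi/8)
= (-1)·ω_8^0 + (2)·ω_8^3 + (-3)·ω_8^6 + (-1)·ω_8^9 + (0)·ω_8^12 + (0)·ω_8^15 + (-2)·ω_8^18 + (-3)·ω_8^21

X[3] = -1.0000-3.8284i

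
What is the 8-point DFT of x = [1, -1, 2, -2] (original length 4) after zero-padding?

Original 4-point DFT: [0, -1-1i, 6, -1+1i]
Zero-padded 8-point DFT provides frequency interpolation.

DFT_8([x, 0, ...]) = [0, 1.7071+0.1213i, -1-1i, 0.2929+4.1213i, 6, 0.2929-4.1213i, -1+1i, 1.7071-0.1213i]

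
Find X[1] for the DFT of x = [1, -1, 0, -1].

X[1] = Σ(n=0 to 3) x[n] · ω_4^(1n) where ω_4 = e^(-2πi/4)
= (1)·ω_4^0 + (-1)·ω_4^1 + (0)·ω_4^2 + (-1)·ω_4^3

X[1] = 1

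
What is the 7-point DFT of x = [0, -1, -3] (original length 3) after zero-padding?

Original 3-point DFT: [-4, 2.0000-1.7321i, 2.0000+1.7321i]
Zero-padded 7-point DFT provides frequency interpolation.

DFT_7([x, 0, ...]) = [-4, 0.0441+3.7066i, 2.9254-0.3267i, -0.9695-1.9116i, -0.9695+1.9116i, 2.9254+0.3267i, 0.0441-3.7066i]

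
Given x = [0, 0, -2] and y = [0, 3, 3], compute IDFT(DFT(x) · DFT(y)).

(x ⊛ y)[n] = Σ(m=0 to 2) x[m] · y[(n-m) mod 3]

Computing each output sample:
(x ⊛ y)[0] = -6
(x ⊛ y)[1] = -6
(x ⊛ y)[2] = 0

x ⊛ y = [-6, -6, 0]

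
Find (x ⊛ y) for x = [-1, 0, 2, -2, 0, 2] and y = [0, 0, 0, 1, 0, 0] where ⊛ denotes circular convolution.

(x ⊛ y)[n] = Σ(m=0 to 5) x[m] · y[(n-m) mod 6]

Computing each output sample:
(x ⊛ y)[0] = -2
(x ⊛ y)[1] = 0
(x ⊛ y)[2] = 2
(x ⊛ y)[3] = -1
(x ⊛ y)[4] = 0
(x ⊛ y)[5] = 2

x ⊛ y = [-2, 0, 2, -1, 0, 2]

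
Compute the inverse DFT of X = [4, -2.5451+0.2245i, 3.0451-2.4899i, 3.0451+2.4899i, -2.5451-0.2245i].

x[n] = (1/5) Σ(k=0 to 4) X[k] · e^(2πikn/5)

Computing each x[n]:
x[0] = 1
x[1] = 0
x[2] = 1
x[3] = 3
x[4] = -1

x = [1, 0, 1, 3, -1]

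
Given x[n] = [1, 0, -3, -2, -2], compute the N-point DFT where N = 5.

X[k] = Σ(n=0 to 4) x[n] · ω_5^(nk)
where ω_5 = e^(-2πi/5)

Computing each X[k]:
X[0] = -6
X[1] = 4.4271-1.3143i
X[2] = 1.0729-2.1266i
X[3] = 1.0729+2.1266i
X[4] = 4.4271+1.3143i

X = [-6, 4.4271-1.3143i, 1.0729-2.1266i, 1.0729+2.1266i, 4.4271+1.3143i]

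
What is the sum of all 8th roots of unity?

Sum of all nth roots of unity equals 0 for n > 1 (geometric series with r ≠ 1).

0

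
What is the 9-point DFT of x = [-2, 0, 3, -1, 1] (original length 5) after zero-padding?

Original 5-point DFT: [1, -3.3090-1.4001i, -2.1910+4.3920i, -2.1910-4.3920i, -3.3090+1.4001i]
Zero-padded 9-point DFT provides frequency interpolation.

DFT_9([x, 0, ...]) = [1, -1.9187-2.4304i, -3.5530-1.2493i, -5.0000+1.7321i, 0.9718+3.7792i, 0.9718-3.7792i, -5.0000-1.7321i, -3.5530+1.2493i, -1.9187+2.4304i]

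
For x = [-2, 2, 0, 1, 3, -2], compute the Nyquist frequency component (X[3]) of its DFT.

X[3] = Σ(n=0 to 5) x[n] · ω_6^(3n) where ω_6 = e^(-2πi/6)
= (-2)·ω_6^0 + (2)·ω_6^3 + (0)·ω_6^6 + (1)·ω_6^9 + (3)·ω_6^12 + (-2)·ω_6^15

X[3] = 0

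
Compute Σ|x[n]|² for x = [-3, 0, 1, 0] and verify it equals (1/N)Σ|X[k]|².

Time domain:
Σ|x[n]|² = |-3|² + |0|² + |1|² + |0|² = 10.0000

Frequency domain:
(1/4)Σ|X[k]|² = (1/4)(|-2|² + |-4|² + |-2|² + |-4|²) = (1/4)·40.0000 = 10.0000

Both sides agree, confirming Parseval's theorem.

Σ|x[n]|² = (1/N)Σ|X[k]|² = 10.0000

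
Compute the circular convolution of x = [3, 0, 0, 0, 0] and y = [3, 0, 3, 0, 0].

(x ⊛ y)[n] = Σ(m=0 to 4) x[m] · y[(n-m) mod 5]

Computing each output sample:
(x ⊛ y)[0] = 9
(x ⊛ y)[1] = 0
(x ⊛ y)[2] = 9
(x ⊛ y)[3] = 0
(x ⊛ y)[4] = 0

x ⊛ y = [9, 0, 9, 0, 0]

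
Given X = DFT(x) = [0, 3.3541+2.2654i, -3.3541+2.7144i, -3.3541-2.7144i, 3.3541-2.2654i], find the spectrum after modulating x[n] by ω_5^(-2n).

Modulation property: DFT(ω_5^(-2n)·x[n]) = X[(k-2) mod 5], so circularly shift X by 2 positions.

X[k-2] = [-3.3541-2.7144i, 3.3541-2.2654i, 0, 3.3541+2.2654i, -3.3541+2.7144i]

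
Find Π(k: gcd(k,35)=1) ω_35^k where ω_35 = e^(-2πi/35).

The primitive 35th roots of unity are ω_35^k for k coprime to 35: k ∈ {1, 2, 3, 4, 6, 8, 9, 11, 12, 13, 16, 17, 18, 19, 22, 23, 24, 26, 27, 29, 31, 32, 33, 34}
Their product equals the constant term of the cyclotomic polynomial Φ_35(x) up to sign.
For n ≥ 3, the product of all primitive nth roots of unity is 1. (For n=1 it is 1; for n=2 it is -1.)

1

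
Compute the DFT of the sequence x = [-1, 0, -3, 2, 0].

X[k] = Σ(n=0 to 4) x[n] · ω_5^(nk)
where ω_5 = e^(-2πi/5)

Computing each X[k]:
X[0] = -2
X[1] = -0.1910+2.9389i
X[2] = -1.3090-4.7553i
X[3] = -1.3090+4.7553i
X[4] = -0.1910-2.9389i

X = [-2, -0.1910+2.9389i, -1.3090-4.7553i, -1.3090+4.7553i, -0.1910-2.9389i]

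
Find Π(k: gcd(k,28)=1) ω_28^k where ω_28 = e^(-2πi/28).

The primitive 28th roots of unity are ω_28^k for k coprime to 28: k ∈ {1, 3, 5, 9, 11, 13, 15, 17, 19, 23, 25, 27}
Their product equals the constant term of the cyclotomic polynomial Φ_28(x) up to sign.
For n ≥ 3, the product of all primitive nth roots of unity is 1. (For n=1 it is 1; for n=2 it is -1.)

1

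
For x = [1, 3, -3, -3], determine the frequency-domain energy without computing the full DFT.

Parseval: Σ|x[n]|² = (1/N)Σ|X[k]|², so Σ|X[k]|² = N·Σ|x[n]|² = 4·28.0000

Σ|X[k]|² = N·Σ|x[n]|² = 4·28.0000 = 112.0000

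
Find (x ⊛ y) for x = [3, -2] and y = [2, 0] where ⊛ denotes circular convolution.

(x ⊛ y)[n] = Σ(m=0 to 1) x[m] · y[(n-m) mod 2]

Computing each output sample:
(x ⊛ y)[0] = 6
(x ⊛ y)[1] = -4

x ⊛ y = [6, -4]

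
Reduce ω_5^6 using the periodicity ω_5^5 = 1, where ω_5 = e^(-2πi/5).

Since ω_5^5 = 1, powers reduce modulo 5.
6 mod 5 = 1
So ω_5^6 = ω_5^1 = e^(-2πi·1/5)

ω_5^6 = ω_5^1 = 0.3090-0.9511i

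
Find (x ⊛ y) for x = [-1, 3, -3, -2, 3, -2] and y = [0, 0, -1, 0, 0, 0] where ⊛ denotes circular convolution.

(x ⊛ y)[n] = Σ(m=0 to 5) x[m] · y[(n-m) mod 6]

Computing each output sample:
(x ⊛ y)[0] = -3
(x ⊛ y)[1] = 2
(x ⊛ y)[2] = 1
(x ⊛ y)[3] = -3
(x ⊛ y)[4] = 3
(x ⊛ y)[5] = 2

x ⊛ y = [-3, 2, 1, -3, 3, 2]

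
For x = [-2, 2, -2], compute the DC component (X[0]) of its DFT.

X[0] = Σ(n=0 to 2) x[n] · ω_3^0 = Σ x[n]
= (-2) + (2) + (-2)

X[0] = -2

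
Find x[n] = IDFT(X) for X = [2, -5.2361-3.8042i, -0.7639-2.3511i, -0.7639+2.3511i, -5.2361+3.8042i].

x[n] = (1/5) Σ(k=0 to 4) X[k] · e^(2πikn/5)

Computing each x[n]:
x[0] = -2
x[1] = 2
x[2] = 2
x[3] = 2
x[4] = -2

x = [-2, 2, 2, 2, -2]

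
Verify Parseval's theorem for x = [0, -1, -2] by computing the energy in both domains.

Time domain:
Σ|x[n]|² = |0|² + |-1|² + |-2|² = 5.0000

Frequency domain:
(1/3)Σ|X[k]|² = (1/3)(|-3|² + |1.5000-0.8660i|² + |1.5000+0.8660i|²) = (1/3)·15.0000 = 5.0000

Both sides agree, confirming Parseval's theorem.

Σ|x[n]|² = (1/N)Σ|X[k]|² = 5.0000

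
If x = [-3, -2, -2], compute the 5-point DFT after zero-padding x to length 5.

Original 3-point DFT: [-7, -1, -1]
Zero-padded 5-point DFT provides frequency interpolation.

DFT_5([x, 0, ...]) = [-7, -2.0000+3.0777i, -2.0000-0.7265i, -2.0000+0.7265i, -2.0000-3.0777i]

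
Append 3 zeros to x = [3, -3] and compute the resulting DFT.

Original 2-point DFT: [0, 6]
Zero-padded 5-point DFT provides frequency interpolation.

DFT_5([x, 0, ...]) = [0, 2.0729+2.8532i, 5.4271+1.7634i, 5.4271-1.7634i, 2.0729-2.8532i]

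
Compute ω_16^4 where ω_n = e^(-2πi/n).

ω_16^4 = e^(-2πi·4/16)
= cos(-2π·4/16) + i·sin(-2π·4/16)
= cos(-8π/16) + i·sin(-8π/16)

ω_16^4 = cos(-8π/16) + i·sin(-8π/16) = -1i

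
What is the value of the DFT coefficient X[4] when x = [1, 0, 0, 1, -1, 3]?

X[4] = Σ(n=0 to 5) x[n] · ω_6^(4n) where ω_6 = e^(-2πi/6)
= (1)·ω_6^0 + (0)·ω_6^4 + (0)·ω_6^8 + (1)·ω_6^12 + (-1)·ω_6^16 + (3)·ω_6^20

X[4] = 1.0000-3.4641i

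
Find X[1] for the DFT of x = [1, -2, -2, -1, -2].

X[1] = Σ(n=0 to 4) x[n] · ω_5^(1n) where ω_5 = e^(-2πi/5)
= (1)·ω_5^0 + (-2)·ω_5^1 + (-2)·ω_5^2 + (-1)·ω_5^3 + (-2)·ω_5^4

X[1] = 2.1910+0.5878i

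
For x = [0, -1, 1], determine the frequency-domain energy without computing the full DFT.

Parseval: Σ|x[n]|² = (1/N)Σ|X[k]|², so Σ|X[k]|² = N·Σ|x[n]|² = 3·2.0000

Σ|X[k]|² = N·Σ|x[n]|² = 3·2.0000 = 6.0000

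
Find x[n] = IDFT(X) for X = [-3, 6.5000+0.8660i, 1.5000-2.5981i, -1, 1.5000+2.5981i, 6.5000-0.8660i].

x[n] = (1/6) Σ(k=0 to 5) X[k] · e^(2πikn/6)

Computing each x[n]:
x[0] = 2
x[1] = 1
x[2] = -3
x[3] = -2
x[4] = -1
x[5] = 0

x = [2, 1, -3, -2, -1, 0]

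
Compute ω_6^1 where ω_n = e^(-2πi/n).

ω_6^1 = e^(-2πi·1/6)
= cos(-2π·1/6) + i·sin(-2π·1/6)
= cos(-2π/6) + i·sin(-2π/6)

ω_6^1 = cos(-2π/6) + i·sin(-2π/6) = 0.5000-0.8660i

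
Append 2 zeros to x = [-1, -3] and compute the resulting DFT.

Original 2-point DFT: [-4, 2]
Zero-padded 4-point DFT provides frequency interpolation.

DFT_4([x, 0, ...]) = [-4, -1+3i, 2, -1-3i]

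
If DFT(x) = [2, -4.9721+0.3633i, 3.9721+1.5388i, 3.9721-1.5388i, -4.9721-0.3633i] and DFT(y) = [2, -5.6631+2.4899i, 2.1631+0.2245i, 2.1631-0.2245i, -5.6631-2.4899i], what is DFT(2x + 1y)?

By linearity: DFT(2x + 1y) = 2·DFT(x) + 1·DFT(y)
= 2·[2, -4.9721+0.3633i, 3.9721+1.5388i, 3.9721-1.5388i, -4.9721-0.3633i] + 1·[2, -5.6631+2.4899i, 2.1631+0.2245i, 2.1631-0.2245i, -5.6631-2.4899i]

Computing element-wise:
Z[0] = 2·(2) + 1·(2) = 6
Z[1] = 2·(-4.9721+0.3633i) + 1·(-5.6631+2.4899i) = -15.6073+3.2165i
Z[2] = 2·(3.9721+1.5388i) + 1·(2.1631+0.2245i) = 10.1073+3.3021i
Z[3] = 2·(3.9721-1.5388i) + 1·(2.1631-0.2245i) = 10.1073-3.3021i
Z[4] = 2·(-4.9721-0.3633i) + 1·(-5.6631-2.4899i) = -15.6073-3.2165i

DFT(2x + 1y) = 2·X + 1·Y = [6, -15.6073+3.2165i, 10.1073+3.3021i, 10.1073-3.3021i, -15.6073-3.2165i]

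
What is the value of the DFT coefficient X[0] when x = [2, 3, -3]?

X[0] = Σ(n=0 to 2) x[n] · ω_3^0 = Σ x[n]
= (2) + (3) + (-3)

X[0] = 2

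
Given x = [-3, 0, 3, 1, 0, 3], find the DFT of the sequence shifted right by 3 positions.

Time shift by 3: X_shifted[k] = ω_6^(3k) · X[k]
Shifted x = [1, 0, 3, -3, 0, 3]

DFT(x[n-3]) = [4, 4, -5.0000+5.1962i, 4, -5.0000-5.1962i, 4]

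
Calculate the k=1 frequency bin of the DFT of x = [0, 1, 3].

X[1] = Σ(n=0 to 2) x[n] · ω_3^(1n) where ω_3 = e^(-2πi/3)
= (0)·ω_3^0 + (1)·ω_3^1 + (3)·ω_3^2

X[1] = -2.0000+1.7321i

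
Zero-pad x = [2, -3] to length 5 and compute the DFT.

Original 2-point DFT: [-1, 5]
Zero-padded 5-point DFT provides frequency interpolation.

DFT_5([x, 0, ...]) = [-1, 1.0729+2.8532i, 4.4271+1.7634i, 4.4271-1.7634i, 1.0729-2.8532i]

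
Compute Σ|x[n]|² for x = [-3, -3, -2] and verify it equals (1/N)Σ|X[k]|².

Time domain:
Σ|x[n]|² = |-3|² + |-3|² + |-2|² = 22.0000

Frequency domain:
(1/3)Σ|X[k]|² = (1/3)(|-8|² + |-0.5000+0.8660i|² + |-0.5000-0.8660i|²) = (1/3)·66.0000 = 22.0000

Both sides agree, confirming Parseval's theorem.

Σ|x[n]|² = (1/N)Σ|X[k]|² = 22.0000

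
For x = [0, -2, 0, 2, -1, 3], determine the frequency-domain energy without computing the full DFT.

Parseval: Σ|x[n]|² = (1/N)Σ|X[k]|², so Σ|X[k]|² = N·Σ|x[n]|² = 6·18.0000

Σ|X[k]|² = N·Σ|x[n]|² = 6·18.0000 = 108.0000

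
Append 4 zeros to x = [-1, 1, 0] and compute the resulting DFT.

Original 3-point DFT: [0, -1.5000-0.8660i, -1.5000+0.8660i]
Zero-padded 7-point DFT provides frequency interpolation.

DFT_7([x, 0, ...]) = [0, -0.3765-0.7818i, -1.2225-0.9749i, -1.9010-0.4339i, -1.9010+0.4339i, -1.2225+0.9749i, -0.3765+0.7818i]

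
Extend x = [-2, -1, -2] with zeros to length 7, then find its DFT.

Original 3-point DFT: [-5, -0.5000-0.8660i, -0.5000+0.8660i]
Zero-padded 7-point DFT provides frequency interpolation.

DFT_7([x, 0, ...]) = [-5, -2.1784+2.7317i, 0.0245+0.1072i, -2.3460-1.1298i, -2.3460+1.1298i, 0.0245-0.1072i, -2.1784-2.7317i]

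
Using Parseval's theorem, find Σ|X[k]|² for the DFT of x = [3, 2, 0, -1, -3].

Parseval: Σ|x[n]|² = (1/N)Σ|X[k]|², so Σ|X[k]|² = N·Σ|x[n]|² = 5·23.0000

Σ|X[k]|² = N·Σ|x[n]|² = 5·23.0000 = 115.0000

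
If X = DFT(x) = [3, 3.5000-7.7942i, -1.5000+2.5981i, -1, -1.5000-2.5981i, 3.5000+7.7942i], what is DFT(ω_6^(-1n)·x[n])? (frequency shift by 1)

Modulation property: DFT(ω_6^(-1n)·x[n]) = X[(k-1) mod 6], so circularly shift X by 1 positions.

X[k-1] = [3.5000+7.7942i, 3, 3.5000-7.7942i, -1.5000+2.5981i, -1, -1.5000-2.5981i]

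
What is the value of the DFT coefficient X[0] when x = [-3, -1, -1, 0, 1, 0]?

X[0] = Σ(n=0 to 5) x[n] · ω_6^0 = Σ x[n]
= (-3) + (-1) + (-1) + (0) + (1) + (0)

X[0] = -4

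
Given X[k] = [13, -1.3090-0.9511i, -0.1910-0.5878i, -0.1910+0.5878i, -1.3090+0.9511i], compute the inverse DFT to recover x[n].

x[n] = (1/5) Σ(k=0 to 4) X[k] · e^(2πikn/5)

Computing each x[n]:
x[0] = 2
x[1] = 3
x[2] = 3
x[3] = 3
x[4] = 2

x = [2, 3, 3, 3, 2]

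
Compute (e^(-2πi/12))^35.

Since ω_12^12 = 1, powers reduce modulo 12.
35 mod 12 = 11
So ω_12^35 = ω_12^11 = e^(-2πi·11/12)

ω_12^35 = ω_12^11 = 0.8660+0.5000i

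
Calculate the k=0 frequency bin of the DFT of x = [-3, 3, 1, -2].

X[0] = Σ(n=0 to 3) x[n] · ω_4^0 = Σ x[n]
= (-3) + (3) + (1) + (-2)

X[0] = -1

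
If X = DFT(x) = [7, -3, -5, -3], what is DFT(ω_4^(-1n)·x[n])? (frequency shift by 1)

Modulation property: DFT(ω_4^(-1n)·x[n]) = X[(k-1) mod 4], so circularly shift X by 1 positions.

X[k-1] = [-3, 7, -3, -5]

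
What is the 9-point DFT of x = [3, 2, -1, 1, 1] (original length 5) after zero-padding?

Original 5-point DFT: [6, 3.9271+0.2245i, 0.5729-2.4899i, 0.5729+2.4899i, 3.9271-0.2245i]
Zero-padded 9-point DFT provides frequency interpolation.

DFT_9([x, 0, ...]) = [6, 2.9187-1.5088i, 4.5530-0.1188i, 3.0000-3.4641i, 0.0282-1.2080i, 0.0282+1.2080i, 3.0000+3.4641i, 4.5530+0.1188i, 2.9187+1.5088i]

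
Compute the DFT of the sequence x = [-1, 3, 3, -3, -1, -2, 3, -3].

X[k] = Σ(n=0 to 7) x[n] · ω_8^(nk)
where ω_8 = e^(-2πi/8)

Computing each X[k]:
X[0] = -1
X[1] = 3.5355-3.5355i
X[2] = -8-7i
X[3] = -3.5355-3.5355i
X[4] = 9
X[5] = -3.5355+3.5355i
X[6] = -8+7i
X[7] = 3.5355+3.5355i

X = [-1, 3.5355-3.5355i, -8-7i, -3.5355-3.5355i, 9, -3.5355+3.5355i, -8+7i, 3.5355+3.5355i]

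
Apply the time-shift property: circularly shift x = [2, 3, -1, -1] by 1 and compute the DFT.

Time shift by 1: X_shifted[k] = ω_4^(1k) · X[k]
Shifted x = [-1, 2, 3, -1]

DFT(x[n-1]) = [3, -4-3i, 1, -4+3i]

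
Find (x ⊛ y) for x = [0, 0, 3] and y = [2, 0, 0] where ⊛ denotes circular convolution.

(x ⊛ y)[n] = Σ(m=0 to 2) x[m] · y[(n-m) mod 3]

Computing each output sample:
(x ⊛ y)[0] = 0
(x ⊛ y)[1] = 0
(x ⊛ y)[2] = 6

x ⊛ y = [0, 0, 6]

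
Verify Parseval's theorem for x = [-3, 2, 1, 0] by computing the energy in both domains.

Time domain:
Σ|x[n]|² = |-3|² + |2|² + |1|² + |0|² = 14.0000

Frequency domain:
(1/4)Σ|X[k]|² = (1/4)(|0|² + |-4-2i|² + |-4|² + |-4+2i|²) = (1/4)·56.0000 = 14.0000

Both sides agree, confirming Parseval's theorem.

Σ|x[n]|² = (1/N)Σ|X[k]|² = 14.0000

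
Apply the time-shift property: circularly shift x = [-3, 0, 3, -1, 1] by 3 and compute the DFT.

Time shift by 3: X_shifted[k] = ω_5^(3k) · X[k]
Shifted x = [3, -1, 1, -3, 0]

DFT(x[n-3]) = [0, 4.3090-1.4001i, 3.1910+4.3920i, 3.1910-4.3920i, 4.3090+1.4001i]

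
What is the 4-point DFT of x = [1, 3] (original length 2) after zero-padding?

Original 2-point DFT: [4, -2]
Zero-padded 4-point DFT provides frequency interpolation.

DFT_4([x, 0, ...]) = [4, 1-3i, -2, 1+3i]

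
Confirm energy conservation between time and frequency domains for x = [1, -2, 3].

Time domain:
Σ|x[n]|² = |1|² + |-2|² + |3|² = 14.0000

Frequency domain:
(1/3)Σ|X[k]|² = (1/3)(|2|² + |0.5000+4.3301i|² + |0.5000-4.3301i|²) = (1/3)·42.0000 = 14.0000

Both sides agree, confirming Parseval's theorem.

Σ|x[n]|² = (1/N)Σ|X[k]|² = 14.0000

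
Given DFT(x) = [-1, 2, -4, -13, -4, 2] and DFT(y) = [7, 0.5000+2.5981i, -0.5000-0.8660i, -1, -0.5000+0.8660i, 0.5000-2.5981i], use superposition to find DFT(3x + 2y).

By linearity: DFT(3x + 2y) = 3·DFT(x) + 2·DFT(y)
= 3·[-1, 2, -4, -13, -4, 2] + 2·[7, 0.5000+2.5981i, -0.5000-0.8660i, -1, -0.5000+0.8660i, 0.5000-2.5981i]

Computing element-wise:
Z[0] = 3·(-1) + 2·(7) = 11
Z[1] = 3·(2) + 2·(0.5000+2.5981i) = 7.0000+5.1962i
Z[2] = 3·(-4) + 2·(-0.5000-0.8660i) = -13.0000-1.7320i
Z[3] = 3·(-13) + 2·(-1) = -41
Z[4] = 3·(-4) + 2·(-0.5000+0.8660i) = -13.0000+1.7320i
Z[5] = 3·(2) + 2·(0.5000-2.5981i) = 7.0000-5.1962i

DFT(3x + 2y) = 3·X + 2·Y = [11, 7.0000+5.1962i, -13.0000-1.7320i, -41, -13.0000+1.7320i, 7.0000-5.1962i]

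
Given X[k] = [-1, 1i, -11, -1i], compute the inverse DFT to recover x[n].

x[n] = (1/4) Σ(k=0 to 3) X[k] · e^(2πikn/4)

Computing each x[n]:
x[0] = -3
x[1] = 2
x[2] = -3
x[3] = 3

x = [-3, 2, -3, 3]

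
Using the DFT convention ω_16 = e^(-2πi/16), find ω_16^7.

ω_16^7 = e^(-2πi·7/16)
= cos(-2π·7/16) + i·sin(-2π·7/16)
= cos(-14π/16) + i·sin(-14π/16)

ω_16^7 = cos(-14π/16) + i·sin(-14π/16) = -0.9239-0.3827i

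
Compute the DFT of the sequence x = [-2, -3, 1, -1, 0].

X[k] = Σ(n=0 to 4) x[n] · ω_5^(nk)
where ω_5 = e^(-2πi/5)

Computing each X[k]:
X[0] = -5
X[1] = -2.9271+1.6776i
X[2] = 0.4271+3.6655i
X[3] = 0.4271-3.6655i
X[4] = -2.9271-1.6776i

X = [-5, -2.9271+1.6776i, 0.4271+3.6655i, 0.4271-3.6655i, -2.9271-1.6776i]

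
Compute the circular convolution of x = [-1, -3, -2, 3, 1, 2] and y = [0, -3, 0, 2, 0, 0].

(x ⊛ y)[n] = Σ(m=0 to 5) x[m] · y[(n-m) mod 6]

Computing each output sample:
(x ⊛ y)[0] = 0
(x ⊛ y)[1] = 5
(x ⊛ y)[2] = 13
(x ⊛ y)[3] = 4
(x ⊛ y)[4] = -15
(x ⊛ y)[5] = -7

x ⊛ y = [0, 5, 13, 4, -15, -7]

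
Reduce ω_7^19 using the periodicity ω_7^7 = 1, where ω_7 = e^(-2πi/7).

Since ω_7^7 = 1, powers reduce modulo 7.
19 mod 7 = 5
So ω_7^19 = ω_7^5 = e^(-2πi·5/7)

ω_7^19 = ω_7^5 = -0.2225+0.9749i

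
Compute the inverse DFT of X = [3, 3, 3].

x[n] = (1/3) Σ(k=0 to 2) X[k] · e^(2πikn/3)

Computing each x[n]:
x[0] = 3
x[1] = 0
x[2] = 0

x = [3, 0, 0]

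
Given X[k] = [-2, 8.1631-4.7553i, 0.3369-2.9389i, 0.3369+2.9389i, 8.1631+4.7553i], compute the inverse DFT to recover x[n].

x[n] = (1/5) Σ(k=0 to 4) X[k] · e^(2πikn/5)

Computing each x[n]:
x[0] = 3
x[1] = 3
x[2] = -3
x[3] = -3
x[4] = -2

x = [3, 3, -3, -3, -2]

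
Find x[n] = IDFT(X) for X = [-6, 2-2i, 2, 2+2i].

x[n] = (1/4) Σ(k=0 to 3) X[k] · e^(2πikn/4)

Computing each x[n]:
x[0] = 0
x[1] = -1
x[2] = -2
x[3] = -3

x = [0, -1, -2, -3]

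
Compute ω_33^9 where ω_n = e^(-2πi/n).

ω_33^9 = e^(-2πi·9/33)
= cos(-2π·9/33) + i·sin(-2π·9/33)
= cos(-18π/33) + i·sin(-18π/33)

ω_33^9 = cos(-18π/33) + i·sin(-18π/33) = -0.1423-0.9898i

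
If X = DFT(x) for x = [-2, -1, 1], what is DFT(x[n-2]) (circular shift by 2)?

Time shift by 2: X_shifted[k] = ω_3^(2k) · X[k]
Shifted x = [-1, 1, -2]

DFT(x[n-2]) = [-2, -0.5000-2.5981i, -0.5000+2.5981i]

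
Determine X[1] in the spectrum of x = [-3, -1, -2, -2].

X[1] = Σ(n=0 to 3) x[n] · ω_4^(1n) where ω_4 = e^(-2πi/4)
= (-3)·ω_4^0 + (-1)·ω_4^1 + (-2)·ω_4^2 + (-2)·ω_4^3

X[1] = -1-1i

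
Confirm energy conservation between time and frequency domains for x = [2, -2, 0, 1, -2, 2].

Time domain:
Σ|x[n]|² = |2|² + |-2|² + |0|² + |1|² + |-2|² + |2|² = 17.0000

Frequency domain:
(1/6)Σ|X[k]|² = (1/6)(|1|² + |2.0000+1.7321i|² + |4.0000+5.1962i|² + |-1|² + |4.0000-5.1962i|² + |2.0000-1.7321i|²) = (1/6)·102.0000 = 17.0000

Both sides agree, confirming Parseval's theorem.

Σ|x[n]|² = (1/N)Σ|X[k]|² = 17.0000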